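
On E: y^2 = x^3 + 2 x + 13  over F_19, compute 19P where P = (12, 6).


k = 19 = 10011_2 (binary, LSB first: 11001)
Double-and-add from P = (12, 6):
  bit 0 = 1: acc = O + (12, 6) = (12, 6)
  bit 1 = 1: acc = (12, 6) + (1, 15) = (4, 3)
  bit 2 = 0: acc unchanged = (4, 3)
  bit 3 = 0: acc unchanged = (4, 3)
  bit 4 = 1: acc = (4, 3) + (10, 11) = (11, 13)

19P = (11, 13)


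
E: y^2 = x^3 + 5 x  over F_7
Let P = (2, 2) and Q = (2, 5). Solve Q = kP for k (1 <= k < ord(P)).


Enumerate multiples of P until we hit Q = (2, 5):
  1P = (2, 2)
  2P = (4, 0)
  3P = (2, 5)
Match found at i = 3.

k = 3


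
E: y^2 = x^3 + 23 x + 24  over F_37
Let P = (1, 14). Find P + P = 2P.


Doubling: s = (3 x1^2 + a) / (2 y1)
s = (3*1^2 + 23) / (2*14) mod 37 = 30
x3 = s^2 - 2 x1 mod 37 = 30^2 - 2*1 = 10
y3 = s (x1 - x3) - y1 mod 37 = 30 * (1 - 10) - 14 = 12

2P = (10, 12)


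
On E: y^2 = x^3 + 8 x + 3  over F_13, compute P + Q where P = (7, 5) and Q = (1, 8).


P != Q, so use the chord formula.
s = (y2 - y1) / (x2 - x1) = (3) / (7) mod 13 = 6
x3 = s^2 - x1 - x2 mod 13 = 6^2 - 7 - 1 = 2
y3 = s (x1 - x3) - y1 mod 13 = 6 * (7 - 2) - 5 = 12

P + Q = (2, 12)


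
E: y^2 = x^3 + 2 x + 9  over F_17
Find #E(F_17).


For each x in F_17, count y with y^2 = x^3 + 2 x + 9 mod 17:
  x = 0: RHS = 9, y in [3, 14]  -> 2 point(s)
  x = 2: RHS = 4, y in [2, 15]  -> 2 point(s)
  x = 3: RHS = 8, y in [5, 12]  -> 2 point(s)
  x = 4: RHS = 13, y in [8, 9]  -> 2 point(s)
  x = 5: RHS = 8, y in [5, 12]  -> 2 point(s)
  x = 6: RHS = 16, y in [4, 13]  -> 2 point(s)
  x = 7: RHS = 9, y in [3, 14]  -> 2 point(s)
  x = 9: RHS = 8, y in [5, 12]  -> 2 point(s)
  x = 10: RHS = 9, y in [3, 14]  -> 2 point(s)
  x = 11: RHS = 2, y in [6, 11]  -> 2 point(s)
Affine points: 20. Add the point at infinity: total = 21.

#E(F_17) = 21


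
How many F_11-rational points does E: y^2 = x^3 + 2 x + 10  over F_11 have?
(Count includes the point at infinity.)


For each x in F_11, count y with y^2 = x^3 + 2 x + 10 mod 11:
  x = 2: RHS = 0, y in [0]  -> 1 point(s)
  x = 4: RHS = 5, y in [4, 7]  -> 2 point(s)
  x = 7: RHS = 4, y in [2, 9]  -> 2 point(s)
  x = 9: RHS = 9, y in [3, 8]  -> 2 point(s)
Affine points: 7. Add the point at infinity: total = 8.

#E(F_11) = 8


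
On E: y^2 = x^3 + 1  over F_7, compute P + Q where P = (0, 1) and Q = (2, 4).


P != Q, so use the chord formula.
s = (y2 - y1) / (x2 - x1) = (3) / (2) mod 7 = 5
x3 = s^2 - x1 - x2 mod 7 = 5^2 - 0 - 2 = 2
y3 = s (x1 - x3) - y1 mod 7 = 5 * (0 - 2) - 1 = 3

P + Q = (2, 3)


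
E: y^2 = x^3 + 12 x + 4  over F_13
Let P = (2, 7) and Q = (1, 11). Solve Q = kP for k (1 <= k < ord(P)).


Enumerate multiples of P until we hit Q = (1, 11):
  1P = (2, 7)
  2P = (0, 2)
  3P = (1, 2)
  4P = (9, 10)
  5P = (12, 11)
  6P = (8, 1)
  7P = (4, 8)
  8P = (4, 5)
  9P = (8, 12)
  10P = (12, 2)
  11P = (9, 3)
  12P = (1, 11)
Match found at i = 12.

k = 12


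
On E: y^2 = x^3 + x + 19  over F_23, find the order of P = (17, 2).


Compute successive multiples of P until we hit O:
  1P = (17, 2)
  2P = (20, 14)
  3P = (2, 12)
  4P = (7, 22)
  5P = (3, 16)
  6P = (4, 8)
  7P = (18, 2)
  8P = (11, 21)
  ... (continuing to 19P)
  19P = O

ord(P) = 19


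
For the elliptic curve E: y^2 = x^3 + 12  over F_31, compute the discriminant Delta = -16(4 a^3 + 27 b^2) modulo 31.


4 a^3 + 27 b^2 = 4*0^3 + 27*12^2 = 0 + 3888 = 3888
Delta = -16 * (3888) = -62208
Delta mod 31 = 9

Delta = 9 (mod 31)


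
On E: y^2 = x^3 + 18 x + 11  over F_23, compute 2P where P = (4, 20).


k = 2 = 10_2 (binary, LSB first: 01)
Double-and-add from P = (4, 20):
  bit 0 = 0: acc unchanged = O
  bit 1 = 1: acc = O + (21, 6) = (21, 6)

2P = (21, 6)


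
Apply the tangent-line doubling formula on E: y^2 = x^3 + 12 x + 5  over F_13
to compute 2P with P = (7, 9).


Doubling: s = (3 x1^2 + a) / (2 y1)
s = (3*7^2 + 12) / (2*9) mod 13 = 11
x3 = s^2 - 2 x1 mod 13 = 11^2 - 2*7 = 3
y3 = s (x1 - x3) - y1 mod 13 = 11 * (7 - 3) - 9 = 9

2P = (3, 9)


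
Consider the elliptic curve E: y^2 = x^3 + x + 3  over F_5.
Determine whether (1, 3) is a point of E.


Check whether y^2 = x^3 + 1 x + 3 (mod 5) for (x, y) = (1, 3).
LHS: y^2 = 3^2 mod 5 = 4
RHS: x^3 + 1 x + 3 = 1^3 + 1*1 + 3 mod 5 = 0
LHS != RHS

No, not on the curve


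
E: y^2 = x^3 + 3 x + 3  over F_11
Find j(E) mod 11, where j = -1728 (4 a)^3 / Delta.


Delta = -16(4 a^3 + 27 b^2) mod 11 = 5
-1728 * (4 a)^3 = -1728 * (4*3)^3 mod 11 = 10
j = 10 * 5^(-1) mod 11 = 2

j = 2 (mod 11)


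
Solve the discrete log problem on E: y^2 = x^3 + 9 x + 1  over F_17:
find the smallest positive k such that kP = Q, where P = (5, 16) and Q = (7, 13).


Enumerate multiples of P until we hit Q = (7, 13):
  1P = (5, 16)
  2P = (3, 2)
  3P = (7, 4)
  4P = (7, 13)
Match found at i = 4.

k = 4


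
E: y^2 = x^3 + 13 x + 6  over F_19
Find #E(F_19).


For each x in F_19, count y with y^2 = x^3 + 13 x + 6 mod 19:
  x = 0: RHS = 6, y in [5, 14]  -> 2 point(s)
  x = 1: RHS = 1, y in [1, 18]  -> 2 point(s)
  x = 5: RHS = 6, y in [5, 14]  -> 2 point(s)
  x = 9: RHS = 16, y in [4, 15]  -> 2 point(s)
  x = 11: RHS = 17, y in [6, 13]  -> 2 point(s)
  x = 12: RHS = 9, y in [3, 16]  -> 2 point(s)
  x = 13: RHS = 16, y in [4, 15]  -> 2 point(s)
  x = 14: RHS = 6, y in [5, 14]  -> 2 point(s)
  x = 15: RHS = 4, y in [2, 17]  -> 2 point(s)
  x = 16: RHS = 16, y in [4, 15]  -> 2 point(s)
  x = 18: RHS = 11, y in [7, 12]  -> 2 point(s)
Affine points: 22. Add the point at infinity: total = 23.

#E(F_19) = 23


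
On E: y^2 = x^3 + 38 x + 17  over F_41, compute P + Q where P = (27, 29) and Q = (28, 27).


P != Q, so use the chord formula.
s = (y2 - y1) / (x2 - x1) = (39) / (1) mod 41 = 39
x3 = s^2 - x1 - x2 mod 41 = 39^2 - 27 - 28 = 31
y3 = s (x1 - x3) - y1 mod 41 = 39 * (27 - 31) - 29 = 20

P + Q = (31, 20)


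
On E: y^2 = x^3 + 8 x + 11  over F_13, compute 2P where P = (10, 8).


Doubling: s = (3 x1^2 + a) / (2 y1)
s = (3*10^2 + 8) / (2*8) mod 13 = 3
x3 = s^2 - 2 x1 mod 13 = 3^2 - 2*10 = 2
y3 = s (x1 - x3) - y1 mod 13 = 3 * (10 - 2) - 8 = 3

2P = (2, 3)


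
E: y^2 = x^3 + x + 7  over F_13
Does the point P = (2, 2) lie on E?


Check whether y^2 = x^3 + 1 x + 7 (mod 13) for (x, y) = (2, 2).
LHS: y^2 = 2^2 mod 13 = 4
RHS: x^3 + 1 x + 7 = 2^3 + 1*2 + 7 mod 13 = 4
LHS = RHS

Yes, on the curve


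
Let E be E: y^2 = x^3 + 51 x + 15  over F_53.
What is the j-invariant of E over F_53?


Delta = -16(4 a^3 + 27 b^2) mod 53 = 37
-1728 * (4 a)^3 = -1728 * (4*51)^3 mod 53 = 7
j = 7 * 37^(-1) mod 53 = 36

j = 36 (mod 53)


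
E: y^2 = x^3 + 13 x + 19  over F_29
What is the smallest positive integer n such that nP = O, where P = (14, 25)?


Compute successive multiples of P until we hit O:
  1P = (14, 25)
  2P = (2, 16)
  3P = (19, 22)
  4P = (1, 2)
  5P = (1, 27)
  6P = (19, 7)
  7P = (2, 13)
  8P = (14, 4)
  ... (continuing to 9P)
  9P = O

ord(P) = 9


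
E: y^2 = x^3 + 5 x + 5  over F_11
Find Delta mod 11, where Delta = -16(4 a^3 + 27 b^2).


4 a^3 + 27 b^2 = 4*5^3 + 27*5^2 = 500 + 675 = 1175
Delta = -16 * (1175) = -18800
Delta mod 11 = 10

Delta = 10 (mod 11)


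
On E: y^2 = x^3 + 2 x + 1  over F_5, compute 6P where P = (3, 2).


k = 6 = 110_2 (binary, LSB first: 011)
Double-and-add from P = (3, 2):
  bit 0 = 0: acc unchanged = O
  bit 1 = 1: acc = O + (0, 1) = (0, 1)
  bit 2 = 1: acc = (0, 1) + (1, 3) = (3, 3)

6P = (3, 3)


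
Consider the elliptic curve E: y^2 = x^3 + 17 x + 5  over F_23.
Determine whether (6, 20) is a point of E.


Check whether y^2 = x^3 + 17 x + 5 (mod 23) for (x, y) = (6, 20).
LHS: y^2 = 20^2 mod 23 = 9
RHS: x^3 + 17 x + 5 = 6^3 + 17*6 + 5 mod 23 = 1
LHS != RHS

No, not on the curve


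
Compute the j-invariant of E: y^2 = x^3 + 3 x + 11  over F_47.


Delta = -16(4 a^3 + 27 b^2) mod 47 = 3
-1728 * (4 a)^3 = -1728 * (4*3)^3 mod 47 = 20
j = 20 * 3^(-1) mod 47 = 38

j = 38 (mod 47)


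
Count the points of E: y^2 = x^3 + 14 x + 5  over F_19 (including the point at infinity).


For each x in F_19, count y with y^2 = x^3 + 14 x + 5 mod 19:
  x = 0: RHS = 5, y in [9, 10]  -> 2 point(s)
  x = 1: RHS = 1, y in [1, 18]  -> 2 point(s)
  x = 3: RHS = 17, y in [6, 13]  -> 2 point(s)
  x = 4: RHS = 11, y in [7, 12]  -> 2 point(s)
  x = 6: RHS = 1, y in [1, 18]  -> 2 point(s)
  x = 7: RHS = 9, y in [3, 16]  -> 2 point(s)
  x = 9: RHS = 5, y in [9, 10]  -> 2 point(s)
  x = 10: RHS = 5, y in [9, 10]  -> 2 point(s)
  x = 12: RHS = 1, y in [1, 18]  -> 2 point(s)
  x = 13: RHS = 9, y in [3, 16]  -> 2 point(s)
  x = 14: RHS = 0, y in [0]  -> 1 point(s)
  x = 17: RHS = 7, y in [8, 11]  -> 2 point(s)
  x = 18: RHS = 9, y in [3, 16]  -> 2 point(s)
Affine points: 25. Add the point at infinity: total = 26.

#E(F_19) = 26


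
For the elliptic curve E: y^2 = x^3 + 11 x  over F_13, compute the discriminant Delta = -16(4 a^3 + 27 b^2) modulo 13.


4 a^3 + 27 b^2 = 4*11^3 + 27*0^2 = 5324 + 0 = 5324
Delta = -16 * (5324) = -85184
Delta mod 13 = 5

Delta = 5 (mod 13)


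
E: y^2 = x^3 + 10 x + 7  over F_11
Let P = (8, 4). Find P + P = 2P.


Doubling: s = (3 x1^2 + a) / (2 y1)
s = (3*8^2 + 10) / (2*4) mod 11 = 6
x3 = s^2 - 2 x1 mod 11 = 6^2 - 2*8 = 9
y3 = s (x1 - x3) - y1 mod 11 = 6 * (8 - 9) - 4 = 1

2P = (9, 1)


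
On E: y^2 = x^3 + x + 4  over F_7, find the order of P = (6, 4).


Compute successive multiples of P until we hit O:
  1P = (6, 4)
  2P = (4, 4)
  3P = (4, 3)
  4P = (6, 3)
  5P = O

ord(P) = 5


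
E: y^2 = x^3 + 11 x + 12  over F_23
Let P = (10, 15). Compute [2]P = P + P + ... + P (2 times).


k = 2 = 10_2 (binary, LSB first: 01)
Double-and-add from P = (10, 15):
  bit 0 = 0: acc unchanged = O
  bit 1 = 1: acc = O + (5, 10) = (5, 10)

2P = (5, 10)


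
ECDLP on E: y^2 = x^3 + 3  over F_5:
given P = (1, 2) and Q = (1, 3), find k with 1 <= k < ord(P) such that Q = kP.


Enumerate multiples of P until we hit Q = (1, 3):
  1P = (1, 2)
  2P = (2, 1)
  3P = (3, 0)
  4P = (2, 4)
  5P = (1, 3)
Match found at i = 5.

k = 5


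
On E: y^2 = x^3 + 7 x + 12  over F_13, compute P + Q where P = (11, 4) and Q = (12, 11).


P != Q, so use the chord formula.
s = (y2 - y1) / (x2 - x1) = (7) / (1) mod 13 = 7
x3 = s^2 - x1 - x2 mod 13 = 7^2 - 11 - 12 = 0
y3 = s (x1 - x3) - y1 mod 13 = 7 * (11 - 0) - 4 = 8

P + Q = (0, 8)


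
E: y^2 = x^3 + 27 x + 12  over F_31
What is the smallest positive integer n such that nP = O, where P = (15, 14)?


Compute successive multiples of P until we hit O:
  1P = (15, 14)
  2P = (11, 11)
  3P = (23, 11)
  4P = (13, 24)
  5P = (28, 20)
  6P = (26, 0)
  7P = (28, 11)
  8P = (13, 7)
  ... (continuing to 12P)
  12P = O

ord(P) = 12


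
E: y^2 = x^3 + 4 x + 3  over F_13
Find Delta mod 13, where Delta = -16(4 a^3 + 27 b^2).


4 a^3 + 27 b^2 = 4*4^3 + 27*3^2 = 256 + 243 = 499
Delta = -16 * (499) = -7984
Delta mod 13 = 11

Delta = 11 (mod 13)


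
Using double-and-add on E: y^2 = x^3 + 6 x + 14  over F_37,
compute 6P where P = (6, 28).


k = 6 = 110_2 (binary, LSB first: 011)
Double-and-add from P = (6, 28):
  bit 0 = 0: acc unchanged = O
  bit 1 = 1: acc = O + (24, 12) = (24, 12)
  bit 2 = 1: acc = (24, 12) + (36, 9) = (21, 15)

6P = (21, 15)


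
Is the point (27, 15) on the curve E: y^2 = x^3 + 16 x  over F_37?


Check whether y^2 = x^3 + 16 x + 0 (mod 37) for (x, y) = (27, 15).
LHS: y^2 = 15^2 mod 37 = 3
RHS: x^3 + 16 x + 0 = 27^3 + 16*27 + 0 mod 37 = 24
LHS != RHS

No, not on the curve


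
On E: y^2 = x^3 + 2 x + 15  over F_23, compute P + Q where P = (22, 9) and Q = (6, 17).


P != Q, so use the chord formula.
s = (y2 - y1) / (x2 - x1) = (8) / (7) mod 23 = 11
x3 = s^2 - x1 - x2 mod 23 = 11^2 - 22 - 6 = 1
y3 = s (x1 - x3) - y1 mod 23 = 11 * (22 - 1) - 9 = 15

P + Q = (1, 15)


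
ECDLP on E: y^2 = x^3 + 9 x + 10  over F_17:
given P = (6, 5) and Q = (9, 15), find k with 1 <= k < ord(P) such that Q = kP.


Enumerate multiples of P until we hit Q = (9, 15):
  1P = (6, 5)
  2P = (3, 8)
  3P = (9, 15)
Match found at i = 3.

k = 3


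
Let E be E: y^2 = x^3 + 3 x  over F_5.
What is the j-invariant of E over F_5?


Delta = -16(4 a^3 + 27 b^2) mod 5 = 2
-1728 * (4 a)^3 = -1728 * (4*3)^3 mod 5 = 1
j = 1 * 2^(-1) mod 5 = 3

j = 3 (mod 5)


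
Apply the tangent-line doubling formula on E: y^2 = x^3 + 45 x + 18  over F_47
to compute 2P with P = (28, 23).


Doubling: s = (3 x1^2 + a) / (2 y1)
s = (3*28^2 + 45) / (2*23) mod 47 = 0
x3 = s^2 - 2 x1 mod 47 = 0^2 - 2*28 = 38
y3 = s (x1 - x3) - y1 mod 47 = 0 * (28 - 38) - 23 = 24

2P = (38, 24)


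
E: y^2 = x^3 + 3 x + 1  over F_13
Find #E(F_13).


For each x in F_13, count y with y^2 = x^3 + 3 x + 1 mod 13:
  x = 0: RHS = 1, y in [1, 12]  -> 2 point(s)
  x = 4: RHS = 12, y in [5, 8]  -> 2 point(s)
  x = 6: RHS = 1, y in [1, 12]  -> 2 point(s)
  x = 7: RHS = 1, y in [1, 12]  -> 2 point(s)
  x = 8: RHS = 4, y in [2, 11]  -> 2 point(s)
  x = 9: RHS = 3, y in [4, 9]  -> 2 point(s)
  x = 10: RHS = 4, y in [2, 11]  -> 2 point(s)
  x = 11: RHS = 0, y in [0]  -> 1 point(s)
  x = 12: RHS = 10, y in [6, 7]  -> 2 point(s)
Affine points: 17. Add the point at infinity: total = 18.

#E(F_13) = 18


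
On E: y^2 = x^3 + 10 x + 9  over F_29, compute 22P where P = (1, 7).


k = 22 = 10110_2 (binary, LSB first: 01101)
Double-and-add from P = (1, 7):
  bit 0 = 0: acc unchanged = O
  bit 1 = 1: acc = O + (7, 4) = (7, 4)
  bit 2 = 1: acc = (7, 4) + (10, 6) = (6, 16)
  bit 3 = 0: acc unchanged = (6, 16)
  bit 4 = 1: acc = (6, 16) + (15, 24) = (7, 25)

22P = (7, 25)


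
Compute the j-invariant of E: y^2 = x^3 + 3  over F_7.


Delta = -16(4 a^3 + 27 b^2) mod 7 = 4
-1728 * (4 a)^3 = -1728 * (4*0)^3 mod 7 = 0
j = 0 * 4^(-1) mod 7 = 0

j = 0 (mod 7)


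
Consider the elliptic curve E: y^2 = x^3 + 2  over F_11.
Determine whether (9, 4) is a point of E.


Check whether y^2 = x^3 + 0 x + 2 (mod 11) for (x, y) = (9, 4).
LHS: y^2 = 4^2 mod 11 = 5
RHS: x^3 + 0 x + 2 = 9^3 + 0*9 + 2 mod 11 = 5
LHS = RHS

Yes, on the curve


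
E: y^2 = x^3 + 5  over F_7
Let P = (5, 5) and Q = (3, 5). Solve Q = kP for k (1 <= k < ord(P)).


Enumerate multiples of P until we hit Q = (3, 5):
  1P = (5, 5)
  2P = (6, 5)
  3P = (3, 2)
  4P = (3, 5)
Match found at i = 4.

k = 4


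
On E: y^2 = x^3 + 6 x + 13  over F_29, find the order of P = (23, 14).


Compute successive multiples of P until we hit O:
  1P = (23, 14)
  2P = (16, 0)
  3P = (23, 15)
  4P = O

ord(P) = 4


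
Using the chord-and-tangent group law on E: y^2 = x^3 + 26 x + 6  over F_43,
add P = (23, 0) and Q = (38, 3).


P != Q, so use the chord formula.
s = (y2 - y1) / (x2 - x1) = (3) / (15) mod 43 = 26
x3 = s^2 - x1 - x2 mod 43 = 26^2 - 23 - 38 = 13
y3 = s (x1 - x3) - y1 mod 43 = 26 * (23 - 13) - 0 = 2

P + Q = (13, 2)


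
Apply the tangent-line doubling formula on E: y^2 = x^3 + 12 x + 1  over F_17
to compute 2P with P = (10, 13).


Doubling: s = (3 x1^2 + a) / (2 y1)
s = (3*10^2 + 12) / (2*13) mod 17 = 12
x3 = s^2 - 2 x1 mod 17 = 12^2 - 2*10 = 5
y3 = s (x1 - x3) - y1 mod 17 = 12 * (10 - 5) - 13 = 13

2P = (5, 13)


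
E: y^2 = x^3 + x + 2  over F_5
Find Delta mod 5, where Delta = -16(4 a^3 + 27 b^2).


4 a^3 + 27 b^2 = 4*1^3 + 27*2^2 = 4 + 108 = 112
Delta = -16 * (112) = -1792
Delta mod 5 = 3

Delta = 3 (mod 5)


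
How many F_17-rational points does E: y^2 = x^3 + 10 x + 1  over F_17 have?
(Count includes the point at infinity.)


For each x in F_17, count y with y^2 = x^3 + 10 x + 1 mod 17:
  x = 0: RHS = 1, y in [1, 16]  -> 2 point(s)
  x = 8: RHS = 15, y in [7, 10]  -> 2 point(s)
  x = 9: RHS = 4, y in [2, 15]  -> 2 point(s)
  x = 10: RHS = 13, y in [8, 9]  -> 2 point(s)
  x = 12: RHS = 13, y in [8, 9]  -> 2 point(s)
  x = 13: RHS = 16, y in [4, 13]  -> 2 point(s)
Affine points: 12. Add the point at infinity: total = 13.

#E(F_17) = 13


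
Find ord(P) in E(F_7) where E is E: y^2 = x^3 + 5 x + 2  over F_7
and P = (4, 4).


Compute successive multiples of P until we hit O:
  1P = (4, 4)
  2P = (1, 1)
  3P = (3, 4)
  4P = (0, 3)
  5P = (0, 4)
  6P = (3, 3)
  7P = (1, 6)
  8P = (4, 3)
  ... (continuing to 9P)
  9P = O

ord(P) = 9


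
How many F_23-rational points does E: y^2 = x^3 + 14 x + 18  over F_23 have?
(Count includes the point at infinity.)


For each x in F_23, count y with y^2 = x^3 + 14 x + 18 mod 23:
  x = 0: RHS = 18, y in [8, 15]  -> 2 point(s)
  x = 2: RHS = 8, y in [10, 13]  -> 2 point(s)
  x = 3: RHS = 18, y in [8, 15]  -> 2 point(s)
  x = 4: RHS = 0, y in [0]  -> 1 point(s)
  x = 5: RHS = 6, y in [11, 12]  -> 2 point(s)
  x = 10: RHS = 8, y in [10, 13]  -> 2 point(s)
  x = 11: RHS = 8, y in [10, 13]  -> 2 point(s)
  x = 19: RHS = 13, y in [6, 17]  -> 2 point(s)
  x = 20: RHS = 18, y in [8, 15]  -> 2 point(s)
  x = 22: RHS = 3, y in [7, 16]  -> 2 point(s)
Affine points: 19. Add the point at infinity: total = 20.

#E(F_23) = 20


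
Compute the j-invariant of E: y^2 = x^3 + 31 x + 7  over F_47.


Delta = -16(4 a^3 + 27 b^2) mod 47 = 7
-1728 * (4 a)^3 = -1728 * (4*31)^3 mod 47 = 7
j = 7 * 7^(-1) mod 47 = 1

j = 1 (mod 47)


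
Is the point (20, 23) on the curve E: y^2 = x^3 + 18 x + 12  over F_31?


Check whether y^2 = x^3 + 18 x + 12 (mod 31) for (x, y) = (20, 23).
LHS: y^2 = 23^2 mod 31 = 2
RHS: x^3 + 18 x + 12 = 20^3 + 18*20 + 12 mod 31 = 2
LHS = RHS

Yes, on the curve


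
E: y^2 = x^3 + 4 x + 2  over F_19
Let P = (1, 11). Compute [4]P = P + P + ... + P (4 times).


k = 4 = 100_2 (binary, LSB first: 001)
Double-and-add from P = (1, 11):
  bit 0 = 0: acc unchanged = O
  bit 1 = 0: acc unchanged = O
  bit 2 = 1: acc = O + (15, 6) = (15, 6)

4P = (15, 6)


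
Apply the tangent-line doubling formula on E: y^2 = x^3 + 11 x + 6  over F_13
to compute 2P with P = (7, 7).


Doubling: s = (3 x1^2 + a) / (2 y1)
s = (3*7^2 + 11) / (2*7) mod 13 = 2
x3 = s^2 - 2 x1 mod 13 = 2^2 - 2*7 = 3
y3 = s (x1 - x3) - y1 mod 13 = 2 * (7 - 3) - 7 = 1

2P = (3, 1)


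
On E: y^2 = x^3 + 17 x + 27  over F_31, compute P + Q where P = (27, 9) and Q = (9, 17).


P != Q, so use the chord formula.
s = (y2 - y1) / (x2 - x1) = (8) / (13) mod 31 = 3
x3 = s^2 - x1 - x2 mod 31 = 3^2 - 27 - 9 = 4
y3 = s (x1 - x3) - y1 mod 31 = 3 * (27 - 4) - 9 = 29

P + Q = (4, 29)


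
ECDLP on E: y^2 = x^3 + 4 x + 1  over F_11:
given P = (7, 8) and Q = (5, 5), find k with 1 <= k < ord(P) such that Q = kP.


Enumerate multiples of P until we hit Q = (5, 5):
  1P = (7, 8)
  2P = (0, 1)
  3P = (5, 5)
Match found at i = 3.

k = 3


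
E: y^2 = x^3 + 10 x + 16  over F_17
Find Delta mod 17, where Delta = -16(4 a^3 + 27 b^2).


4 a^3 + 27 b^2 = 4*10^3 + 27*16^2 = 4000 + 6912 = 10912
Delta = -16 * (10912) = -174592
Delta mod 17 = 15

Delta = 15 (mod 17)


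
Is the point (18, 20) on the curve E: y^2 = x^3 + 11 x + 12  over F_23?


Check whether y^2 = x^3 + 11 x + 12 (mod 23) for (x, y) = (18, 20).
LHS: y^2 = 20^2 mod 23 = 9
RHS: x^3 + 11 x + 12 = 18^3 + 11*18 + 12 mod 23 = 16
LHS != RHS

No, not on the curve


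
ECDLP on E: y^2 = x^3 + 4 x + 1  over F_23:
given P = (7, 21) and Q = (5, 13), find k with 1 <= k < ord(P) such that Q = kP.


Enumerate multiples of P until we hit Q = (5, 13):
  1P = (7, 21)
  2P = (21, 13)
  3P = (8, 19)
  4P = (12, 12)
  5P = (10, 12)
  6P = (15, 3)
  7P = (19, 6)
  8P = (0, 22)
  9P = (1, 11)
  10P = (5, 13)
Match found at i = 10.

k = 10


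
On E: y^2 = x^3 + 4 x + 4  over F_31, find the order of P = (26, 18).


Compute successive multiples of P until we hit O:
  1P = (26, 18)
  2P = (29, 9)
  3P = (16, 14)
  4P = (9, 26)
  5P = (21, 7)
  6P = (0, 2)
  7P = (14, 18)
  8P = (22, 13)
  ... (continuing to 31P)
  31P = O

ord(P) = 31


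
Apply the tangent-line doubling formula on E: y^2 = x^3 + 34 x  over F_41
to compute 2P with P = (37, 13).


Doubling: s = (3 x1^2 + a) / (2 y1)
s = (3*37^2 + 34) / (2*13) mod 41 = 0
x3 = s^2 - 2 x1 mod 41 = 0^2 - 2*37 = 8
y3 = s (x1 - x3) - y1 mod 41 = 0 * (37 - 8) - 13 = 28

2P = (8, 28)


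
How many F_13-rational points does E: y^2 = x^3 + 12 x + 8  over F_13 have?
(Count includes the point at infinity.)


For each x in F_13, count y with y^2 = x^3 + 12 x + 8 mod 13:
  x = 2: RHS = 1, y in [1, 12]  -> 2 point(s)
  x = 4: RHS = 3, y in [4, 9]  -> 2 point(s)
  x = 6: RHS = 10, y in [6, 7]  -> 2 point(s)
  x = 9: RHS = 0, y in [0]  -> 1 point(s)
  x = 10: RHS = 10, y in [6, 7]  -> 2 point(s)
Affine points: 9. Add the point at infinity: total = 10.

#E(F_13) = 10


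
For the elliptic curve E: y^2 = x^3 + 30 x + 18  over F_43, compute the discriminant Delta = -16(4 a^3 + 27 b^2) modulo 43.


4 a^3 + 27 b^2 = 4*30^3 + 27*18^2 = 108000 + 8748 = 116748
Delta = -16 * (116748) = -1867968
Delta mod 43 = 38

Delta = 38 (mod 43)


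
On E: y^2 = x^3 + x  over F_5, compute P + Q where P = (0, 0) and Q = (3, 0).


P != Q, so use the chord formula.
s = (y2 - y1) / (x2 - x1) = (0) / (3) mod 5 = 0
x3 = s^2 - x1 - x2 mod 5 = 0^2 - 0 - 3 = 2
y3 = s (x1 - x3) - y1 mod 5 = 0 * (0 - 2) - 0 = 0

P + Q = (2, 0)


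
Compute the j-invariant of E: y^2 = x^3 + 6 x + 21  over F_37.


Delta = -16(4 a^3 + 27 b^2) mod 37 = 15
-1728 * (4 a)^3 = -1728 * (4*6)^3 mod 37 = 31
j = 31 * 15^(-1) mod 37 = 7

j = 7 (mod 37)


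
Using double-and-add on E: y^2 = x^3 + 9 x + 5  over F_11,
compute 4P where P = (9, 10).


k = 4 = 100_2 (binary, LSB first: 001)
Double-and-add from P = (9, 10):
  bit 0 = 0: acc unchanged = O
  bit 1 = 0: acc unchanged = O
  bit 2 = 1: acc = O + (0, 7) = (0, 7)

4P = (0, 7)


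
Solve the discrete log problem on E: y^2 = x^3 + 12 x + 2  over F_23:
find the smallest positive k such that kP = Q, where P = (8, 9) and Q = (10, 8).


Enumerate multiples of P until we hit Q = (10, 8):
  1P = (8, 9)
  2P = (0, 5)
  3P = (21, 19)
  4P = (18, 1)
  5P = (5, 7)
  6P = (13, 3)
  7P = (20, 10)
  8P = (22, 9)
  9P = (16, 14)
  10P = (17, 17)
  11P = (11, 19)
  12P = (10, 15)
  13P = (14, 19)
  14P = (14, 4)
  15P = (10, 8)
Match found at i = 15.

k = 15


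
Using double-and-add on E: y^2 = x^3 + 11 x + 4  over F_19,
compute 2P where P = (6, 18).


k = 2 = 10_2 (binary, LSB first: 01)
Double-and-add from P = (6, 18):
  bit 0 = 0: acc unchanged = O
  bit 1 = 1: acc = O + (18, 12) = (18, 12)

2P = (18, 12)


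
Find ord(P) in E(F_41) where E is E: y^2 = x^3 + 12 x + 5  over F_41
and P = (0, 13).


Compute successive multiples of P until we hit O:
  1P = (0, 13)
  2P = (40, 19)
  3P = (37, 4)
  4P = (27, 39)
  5P = (30, 31)
  6P = (13, 12)
  7P = (20, 39)
  8P = (19, 32)
  ... (continuing to 37P)
  37P = O

ord(P) = 37


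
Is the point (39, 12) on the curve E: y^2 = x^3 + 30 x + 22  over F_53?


Check whether y^2 = x^3 + 30 x + 22 (mod 53) for (x, y) = (39, 12).
LHS: y^2 = 12^2 mod 53 = 38
RHS: x^3 + 30 x + 22 = 39^3 + 30*39 + 22 mod 53 = 38
LHS = RHS

Yes, on the curve


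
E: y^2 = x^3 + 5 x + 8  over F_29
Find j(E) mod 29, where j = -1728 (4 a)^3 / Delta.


Delta = -16(4 a^3 + 27 b^2) mod 29 = 22
-1728 * (4 a)^3 = -1728 * (4*5)^3 mod 29 = 10
j = 10 * 22^(-1) mod 29 = 11

j = 11 (mod 29)


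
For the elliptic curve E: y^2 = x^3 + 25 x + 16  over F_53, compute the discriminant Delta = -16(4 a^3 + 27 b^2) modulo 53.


4 a^3 + 27 b^2 = 4*25^3 + 27*16^2 = 62500 + 6912 = 69412
Delta = -16 * (69412) = -1110592
Delta mod 53 = 23

Delta = 23 (mod 53)


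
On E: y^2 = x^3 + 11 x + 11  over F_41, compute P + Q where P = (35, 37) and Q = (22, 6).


P != Q, so use the chord formula.
s = (y2 - y1) / (x2 - x1) = (10) / (28) mod 41 = 15
x3 = s^2 - x1 - x2 mod 41 = 15^2 - 35 - 22 = 4
y3 = s (x1 - x3) - y1 mod 41 = 15 * (35 - 4) - 37 = 18

P + Q = (4, 18)


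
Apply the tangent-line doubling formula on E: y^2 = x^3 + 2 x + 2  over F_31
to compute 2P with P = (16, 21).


Doubling: s = (3 x1^2 + a) / (2 y1)
s = (3*16^2 + 2) / (2*21) mod 31 = 8
x3 = s^2 - 2 x1 mod 31 = 8^2 - 2*16 = 1
y3 = s (x1 - x3) - y1 mod 31 = 8 * (16 - 1) - 21 = 6

2P = (1, 6)


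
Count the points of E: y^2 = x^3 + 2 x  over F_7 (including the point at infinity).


For each x in F_7, count y with y^2 = x^3 + 2 x + 0 mod 7:
  x = 0: RHS = 0, y in [0]  -> 1 point(s)
  x = 4: RHS = 2, y in [3, 4]  -> 2 point(s)
  x = 5: RHS = 2, y in [3, 4]  -> 2 point(s)
  x = 6: RHS = 4, y in [2, 5]  -> 2 point(s)
Affine points: 7. Add the point at infinity: total = 8.

#E(F_7) = 8


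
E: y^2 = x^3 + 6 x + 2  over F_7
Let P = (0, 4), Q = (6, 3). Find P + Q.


P != Q, so use the chord formula.
s = (y2 - y1) / (x2 - x1) = (6) / (6) mod 7 = 1
x3 = s^2 - x1 - x2 mod 7 = 1^2 - 0 - 6 = 2
y3 = s (x1 - x3) - y1 mod 7 = 1 * (0 - 2) - 4 = 1

P + Q = (2, 1)


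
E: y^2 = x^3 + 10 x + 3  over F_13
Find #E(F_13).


For each x in F_13, count y with y^2 = x^3 + 10 x + 3 mod 13:
  x = 0: RHS = 3, y in [4, 9]  -> 2 point(s)
  x = 1: RHS = 1, y in [1, 12]  -> 2 point(s)
  x = 4: RHS = 3, y in [4, 9]  -> 2 point(s)
  x = 5: RHS = 9, y in [3, 10]  -> 2 point(s)
  x = 7: RHS = 0, y in [0]  -> 1 point(s)
  x = 8: RHS = 10, y in [6, 7]  -> 2 point(s)
  x = 9: RHS = 3, y in [4, 9]  -> 2 point(s)
  x = 11: RHS = 1, y in [1, 12]  -> 2 point(s)
Affine points: 15. Add the point at infinity: total = 16.

#E(F_13) = 16


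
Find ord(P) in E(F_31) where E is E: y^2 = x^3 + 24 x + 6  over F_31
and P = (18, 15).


Compute successive multiples of P until we hit O:
  1P = (18, 15)
  2P = (11, 19)
  3P = (27, 30)
  4P = (6, 5)
  5P = (12, 21)
  6P = (2, 0)
  7P = (12, 10)
  8P = (6, 26)
  ... (continuing to 12P)
  12P = O

ord(P) = 12


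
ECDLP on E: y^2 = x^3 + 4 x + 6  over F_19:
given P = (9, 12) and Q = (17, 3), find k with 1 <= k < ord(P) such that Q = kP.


Enumerate multiples of P until we hit Q = (17, 3):
  1P = (9, 12)
  2P = (1, 7)
  3P = (18, 18)
  4P = (3, 11)
  5P = (16, 9)
  6P = (0, 14)
  7P = (7, 15)
  8P = (10, 18)
  9P = (17, 16)
  10P = (17, 3)
Match found at i = 10.

k = 10


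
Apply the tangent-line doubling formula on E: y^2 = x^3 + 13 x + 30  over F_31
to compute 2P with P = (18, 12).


Doubling: s = (3 x1^2 + a) / (2 y1)
s = (3*18^2 + 13) / (2*12) mod 31 = 1
x3 = s^2 - 2 x1 mod 31 = 1^2 - 2*18 = 27
y3 = s (x1 - x3) - y1 mod 31 = 1 * (18 - 27) - 12 = 10

2P = (27, 10)


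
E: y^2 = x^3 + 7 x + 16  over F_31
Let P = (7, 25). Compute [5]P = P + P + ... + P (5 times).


k = 5 = 101_2 (binary, LSB first: 101)
Double-and-add from P = (7, 25):
  bit 0 = 1: acc = O + (7, 25) = (7, 25)
  bit 1 = 0: acc unchanged = (7, 25)
  bit 2 = 1: acc = (7, 25) + (9, 23) = (16, 15)

5P = (16, 15)


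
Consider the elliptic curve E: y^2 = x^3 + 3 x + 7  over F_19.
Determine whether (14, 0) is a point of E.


Check whether y^2 = x^3 + 3 x + 7 (mod 19) for (x, y) = (14, 0).
LHS: y^2 = 0^2 mod 19 = 0
RHS: x^3 + 3 x + 7 = 14^3 + 3*14 + 7 mod 19 = 0
LHS = RHS

Yes, on the curve


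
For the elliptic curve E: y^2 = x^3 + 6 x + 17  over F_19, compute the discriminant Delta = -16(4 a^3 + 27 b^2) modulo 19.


4 a^3 + 27 b^2 = 4*6^3 + 27*17^2 = 864 + 7803 = 8667
Delta = -16 * (8667) = -138672
Delta mod 19 = 9

Delta = 9 (mod 19)


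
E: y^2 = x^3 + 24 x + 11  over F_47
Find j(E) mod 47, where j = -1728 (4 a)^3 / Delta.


Delta = -16(4 a^3 + 27 b^2) mod 47 = 31
-1728 * (4 a)^3 = -1728 * (4*24)^3 mod 47 = 41
j = 41 * 31^(-1) mod 47 = 18

j = 18 (mod 47)


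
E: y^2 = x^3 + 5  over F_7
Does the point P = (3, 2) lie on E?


Check whether y^2 = x^3 + 0 x + 5 (mod 7) for (x, y) = (3, 2).
LHS: y^2 = 2^2 mod 7 = 4
RHS: x^3 + 0 x + 5 = 3^3 + 0*3 + 5 mod 7 = 4
LHS = RHS

Yes, on the curve


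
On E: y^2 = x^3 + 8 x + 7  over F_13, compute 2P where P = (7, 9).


Doubling: s = (3 x1^2 + a) / (2 y1)
s = (3*7^2 + 8) / (2*9) mod 13 = 5
x3 = s^2 - 2 x1 mod 13 = 5^2 - 2*7 = 11
y3 = s (x1 - x3) - y1 mod 13 = 5 * (7 - 11) - 9 = 10

2P = (11, 10)


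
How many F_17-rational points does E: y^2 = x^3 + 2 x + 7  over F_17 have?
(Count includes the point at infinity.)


For each x in F_17, count y with y^2 = x^3 + 2 x + 7 mod 17:
  x = 2: RHS = 2, y in [6, 11]  -> 2 point(s)
  x = 8: RHS = 8, y in [5, 12]  -> 2 point(s)
  x = 11: RHS = 0, y in [0]  -> 1 point(s)
  x = 12: RHS = 8, y in [5, 12]  -> 2 point(s)
  x = 14: RHS = 8, y in [5, 12]  -> 2 point(s)
  x = 16: RHS = 4, y in [2, 15]  -> 2 point(s)
Affine points: 11. Add the point at infinity: total = 12.

#E(F_17) = 12


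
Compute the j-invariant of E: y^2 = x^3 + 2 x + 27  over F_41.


Delta = -16(4 a^3 + 27 b^2) mod 41 = 14
-1728 * (4 a)^3 = -1728 * (4*2)^3 mod 41 = 3
j = 3 * 14^(-1) mod 41 = 9

j = 9 (mod 41)


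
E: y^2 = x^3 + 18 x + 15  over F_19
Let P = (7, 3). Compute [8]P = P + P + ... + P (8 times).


k = 8 = 1000_2 (binary, LSB first: 0001)
Double-and-add from P = (7, 3):
  bit 0 = 0: acc unchanged = O
  bit 1 = 0: acc unchanged = O
  bit 2 = 0: acc unchanged = O
  bit 3 = 1: acc = O + (8, 5) = (8, 5)

8P = (8, 5)


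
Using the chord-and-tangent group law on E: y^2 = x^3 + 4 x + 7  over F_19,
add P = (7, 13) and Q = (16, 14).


P != Q, so use the chord formula.
s = (y2 - y1) / (x2 - x1) = (1) / (9) mod 19 = 17
x3 = s^2 - x1 - x2 mod 19 = 17^2 - 7 - 16 = 0
y3 = s (x1 - x3) - y1 mod 19 = 17 * (7 - 0) - 13 = 11

P + Q = (0, 11)


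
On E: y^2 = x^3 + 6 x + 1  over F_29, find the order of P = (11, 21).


Compute successive multiples of P until we hit O:
  1P = (11, 21)
  2P = (0, 28)
  3P = (22, 15)
  4P = (9, 28)
  5P = (14, 4)
  6P = (20, 1)
  7P = (28, 20)
  8P = (18, 5)
  ... (continuing to 24P)
  24P = O

ord(P) = 24


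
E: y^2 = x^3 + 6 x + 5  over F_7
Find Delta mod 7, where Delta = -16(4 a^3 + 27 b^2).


4 a^3 + 27 b^2 = 4*6^3 + 27*5^2 = 864 + 675 = 1539
Delta = -16 * (1539) = -24624
Delta mod 7 = 2

Delta = 2 (mod 7)


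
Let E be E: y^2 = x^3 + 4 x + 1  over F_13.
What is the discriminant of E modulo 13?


4 a^3 + 27 b^2 = 4*4^3 + 27*1^2 = 256 + 27 = 283
Delta = -16 * (283) = -4528
Delta mod 13 = 9

Delta = 9 (mod 13)


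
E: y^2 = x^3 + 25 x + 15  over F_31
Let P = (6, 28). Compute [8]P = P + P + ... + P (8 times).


k = 8 = 1000_2 (binary, LSB first: 0001)
Double-and-add from P = (6, 28):
  bit 0 = 0: acc unchanged = O
  bit 1 = 0: acc unchanged = O
  bit 2 = 0: acc unchanged = O
  bit 3 = 1: acc = O + (23, 27) = (23, 27)

8P = (23, 27)


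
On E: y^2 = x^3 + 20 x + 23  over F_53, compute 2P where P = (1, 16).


Doubling: s = (3 x1^2 + a) / (2 y1)
s = (3*1^2 + 20) / (2*16) mod 53 = 9
x3 = s^2 - 2 x1 mod 53 = 9^2 - 2*1 = 26
y3 = s (x1 - x3) - y1 mod 53 = 9 * (1 - 26) - 16 = 24

2P = (26, 24)


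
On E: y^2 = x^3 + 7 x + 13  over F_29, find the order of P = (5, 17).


Compute successive multiples of P until we hit O:
  1P = (5, 17)
  2P = (20, 27)
  3P = (27, 7)
  4P = (2, 8)
  5P = (2, 21)
  6P = (27, 22)
  7P = (20, 2)
  8P = (5, 12)
  ... (continuing to 9P)
  9P = O

ord(P) = 9


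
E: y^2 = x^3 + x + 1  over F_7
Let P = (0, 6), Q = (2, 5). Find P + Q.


P != Q, so use the chord formula.
s = (y2 - y1) / (x2 - x1) = (6) / (2) mod 7 = 3
x3 = s^2 - x1 - x2 mod 7 = 3^2 - 0 - 2 = 0
y3 = s (x1 - x3) - y1 mod 7 = 3 * (0 - 0) - 6 = 1

P + Q = (0, 1)


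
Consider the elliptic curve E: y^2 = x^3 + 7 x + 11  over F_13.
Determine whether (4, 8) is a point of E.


Check whether y^2 = x^3 + 7 x + 11 (mod 13) for (x, y) = (4, 8).
LHS: y^2 = 8^2 mod 13 = 12
RHS: x^3 + 7 x + 11 = 4^3 + 7*4 + 11 mod 13 = 12
LHS = RHS

Yes, on the curve


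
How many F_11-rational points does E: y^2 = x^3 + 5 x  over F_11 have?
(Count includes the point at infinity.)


For each x in F_11, count y with y^2 = x^3 + 5 x + 0 mod 11:
  x = 0: RHS = 0, y in [0]  -> 1 point(s)
  x = 3: RHS = 9, y in [3, 8]  -> 2 point(s)
  x = 6: RHS = 4, y in [2, 9]  -> 2 point(s)
  x = 7: RHS = 4, y in [2, 9]  -> 2 point(s)
  x = 9: RHS = 4, y in [2, 9]  -> 2 point(s)
  x = 10: RHS = 5, y in [4, 7]  -> 2 point(s)
Affine points: 11. Add the point at infinity: total = 12.

#E(F_11) = 12


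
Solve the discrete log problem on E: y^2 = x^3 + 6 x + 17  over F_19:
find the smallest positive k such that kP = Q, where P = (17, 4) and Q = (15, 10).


Enumerate multiples of P until we hit Q = (15, 10):
  1P = (17, 4)
  2P = (15, 10)
Match found at i = 2.

k = 2


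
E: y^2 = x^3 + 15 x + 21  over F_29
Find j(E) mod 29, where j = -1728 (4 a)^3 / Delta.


Delta = -16(4 a^3 + 27 b^2) mod 29 = 10
-1728 * (4 a)^3 = -1728 * (4*15)^3 mod 29 = 9
j = 9 * 10^(-1) mod 29 = 27

j = 27 (mod 29)


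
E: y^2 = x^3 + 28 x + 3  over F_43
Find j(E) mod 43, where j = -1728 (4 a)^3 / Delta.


Delta = -16(4 a^3 + 27 b^2) mod 43 = 36
-1728 * (4 a)^3 = -1728 * (4*28)^3 mod 43 = 2
j = 2 * 36^(-1) mod 43 = 12

j = 12 (mod 43)


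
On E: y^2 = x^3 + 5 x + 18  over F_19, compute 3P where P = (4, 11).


k = 3 = 11_2 (binary, LSB first: 11)
Double-and-add from P = (4, 11):
  bit 0 = 1: acc = O + (4, 11) = (4, 11)
  bit 1 = 1: acc = (4, 11) + (17, 0) = (4, 8)

3P = (4, 8)


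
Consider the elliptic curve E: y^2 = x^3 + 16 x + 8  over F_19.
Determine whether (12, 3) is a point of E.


Check whether y^2 = x^3 + 16 x + 8 (mod 19) for (x, y) = (12, 3).
LHS: y^2 = 3^2 mod 19 = 9
RHS: x^3 + 16 x + 8 = 12^3 + 16*12 + 8 mod 19 = 9
LHS = RHS

Yes, on the curve


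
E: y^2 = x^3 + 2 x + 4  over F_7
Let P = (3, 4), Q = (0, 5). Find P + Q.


P != Q, so use the chord formula.
s = (y2 - y1) / (x2 - x1) = (1) / (4) mod 7 = 2
x3 = s^2 - x1 - x2 mod 7 = 2^2 - 3 - 0 = 1
y3 = s (x1 - x3) - y1 mod 7 = 2 * (3 - 1) - 4 = 0

P + Q = (1, 0)


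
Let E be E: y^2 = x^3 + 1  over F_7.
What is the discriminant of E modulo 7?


4 a^3 + 27 b^2 = 4*0^3 + 27*1^2 = 0 + 27 = 27
Delta = -16 * (27) = -432
Delta mod 7 = 2

Delta = 2 (mod 7)


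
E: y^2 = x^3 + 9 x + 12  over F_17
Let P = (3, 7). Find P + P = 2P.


Doubling: s = (3 x1^2 + a) / (2 y1)
s = (3*3^2 + 9) / (2*7) mod 17 = 5
x3 = s^2 - 2 x1 mod 17 = 5^2 - 2*3 = 2
y3 = s (x1 - x3) - y1 mod 17 = 5 * (3 - 2) - 7 = 15

2P = (2, 15)


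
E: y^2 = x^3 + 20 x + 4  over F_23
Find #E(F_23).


For each x in F_23, count y with y^2 = x^3 + 20 x + 4 mod 23:
  x = 0: RHS = 4, y in [2, 21]  -> 2 point(s)
  x = 1: RHS = 2, y in [5, 18]  -> 2 point(s)
  x = 2: RHS = 6, y in [11, 12]  -> 2 point(s)
  x = 6: RHS = 18, y in [8, 15]  -> 2 point(s)
  x = 7: RHS = 4, y in [2, 21]  -> 2 point(s)
  x = 8: RHS = 9, y in [3, 20]  -> 2 point(s)
  x = 9: RHS = 16, y in [4, 19]  -> 2 point(s)
  x = 10: RHS = 8, y in [10, 13]  -> 2 point(s)
  x = 13: RHS = 0, y in [0]  -> 1 point(s)
  x = 16: RHS = 4, y in [2, 21]  -> 2 point(s)
  x = 17: RHS = 13, y in [6, 17]  -> 2 point(s)
  x = 18: RHS = 9, y in [3, 20]  -> 2 point(s)
  x = 20: RHS = 9, y in [3, 20]  -> 2 point(s)
  x = 21: RHS = 2, y in [5, 18]  -> 2 point(s)
  x = 22: RHS = 6, y in [11, 12]  -> 2 point(s)
Affine points: 29. Add the point at infinity: total = 30.

#E(F_23) = 30


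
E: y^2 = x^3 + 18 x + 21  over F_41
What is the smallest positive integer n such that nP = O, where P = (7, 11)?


Compute successive multiples of P until we hit O:
  1P = (7, 11)
  2P = (32, 27)
  3P = (3, 26)
  4P = (22, 35)
  5P = (8, 12)
  6P = (27, 10)
  7P = (11, 22)
  8P = (28, 3)
  ... (continuing to 51P)
  51P = O

ord(P) = 51


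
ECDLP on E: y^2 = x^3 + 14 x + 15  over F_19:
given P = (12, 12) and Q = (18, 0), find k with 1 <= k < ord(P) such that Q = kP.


Enumerate multiples of P until we hit Q = (18, 0):
  1P = (12, 12)
  2P = (18, 0)
Match found at i = 2.

k = 2


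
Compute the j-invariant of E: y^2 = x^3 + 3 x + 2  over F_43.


Delta = -16(4 a^3 + 27 b^2) mod 43 = 27
-1728 * (4 a)^3 = -1728 * (4*3)^3 mod 43 = 22
j = 22 * 27^(-1) mod 43 = 4

j = 4 (mod 43)


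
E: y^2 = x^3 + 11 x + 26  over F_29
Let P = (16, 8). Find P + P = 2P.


Doubling: s = (3 x1^2 + a) / (2 y1)
s = (3*16^2 + 11) / (2*8) mod 29 = 7
x3 = s^2 - 2 x1 mod 29 = 7^2 - 2*16 = 17
y3 = s (x1 - x3) - y1 mod 29 = 7 * (16 - 17) - 8 = 14

2P = (17, 14)


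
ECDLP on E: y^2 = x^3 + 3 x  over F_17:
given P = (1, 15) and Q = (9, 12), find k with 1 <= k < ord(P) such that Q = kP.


Enumerate multiples of P until we hit Q = (9, 12):
  1P = (1, 15)
  2P = (13, 3)
  3P = (4, 5)
  4P = (8, 14)
  5P = (16, 9)
  6P = (9, 12)
Match found at i = 6.

k = 6


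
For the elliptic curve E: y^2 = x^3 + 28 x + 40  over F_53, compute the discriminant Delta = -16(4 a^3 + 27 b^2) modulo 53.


4 a^3 + 27 b^2 = 4*28^3 + 27*40^2 = 87808 + 43200 = 131008
Delta = -16 * (131008) = -2096128
Delta mod 53 = 22

Delta = 22 (mod 53)


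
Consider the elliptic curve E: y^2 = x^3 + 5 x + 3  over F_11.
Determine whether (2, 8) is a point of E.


Check whether y^2 = x^3 + 5 x + 3 (mod 11) for (x, y) = (2, 8).
LHS: y^2 = 8^2 mod 11 = 9
RHS: x^3 + 5 x + 3 = 2^3 + 5*2 + 3 mod 11 = 10
LHS != RHS

No, not on the curve


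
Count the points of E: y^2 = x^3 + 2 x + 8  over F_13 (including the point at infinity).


For each x in F_13, count y with y^2 = x^3 + 2 x + 8 mod 13:
  x = 5: RHS = 0, y in [0]  -> 1 point(s)
  x = 7: RHS = 1, y in [1, 12]  -> 2 point(s)
  x = 8: RHS = 3, y in [4, 9]  -> 2 point(s)
  x = 9: RHS = 1, y in [1, 12]  -> 2 point(s)
  x = 10: RHS = 1, y in [1, 12]  -> 2 point(s)
  x = 11: RHS = 9, y in [3, 10]  -> 2 point(s)
Affine points: 11. Add the point at infinity: total = 12.

#E(F_13) = 12


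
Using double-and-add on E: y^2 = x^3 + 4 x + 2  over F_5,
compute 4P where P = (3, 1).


k = 4 = 100_2 (binary, LSB first: 001)
Double-and-add from P = (3, 1):
  bit 0 = 0: acc unchanged = O
  bit 1 = 0: acc unchanged = O
  bit 2 = 1: acc = O + (3, 1) = (3, 1)

4P = (3, 1)


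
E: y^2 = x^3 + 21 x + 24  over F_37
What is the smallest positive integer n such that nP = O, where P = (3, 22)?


Compute successive multiples of P until we hit O:
  1P = (3, 22)
  2P = (1, 34)
  3P = (32, 4)
  4P = (14, 18)
  5P = (29, 11)
  6P = (6, 12)
  7P = (35, 23)
  8P = (2, 0)
  ... (continuing to 16P)
  16P = O

ord(P) = 16


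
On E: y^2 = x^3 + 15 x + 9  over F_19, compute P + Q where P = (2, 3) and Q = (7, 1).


P != Q, so use the chord formula.
s = (y2 - y1) / (x2 - x1) = (17) / (5) mod 19 = 11
x3 = s^2 - x1 - x2 mod 19 = 11^2 - 2 - 7 = 17
y3 = s (x1 - x3) - y1 mod 19 = 11 * (2 - 17) - 3 = 3

P + Q = (17, 3)


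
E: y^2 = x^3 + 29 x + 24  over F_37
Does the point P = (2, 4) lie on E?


Check whether y^2 = x^3 + 29 x + 24 (mod 37) for (x, y) = (2, 4).
LHS: y^2 = 4^2 mod 37 = 16
RHS: x^3 + 29 x + 24 = 2^3 + 29*2 + 24 mod 37 = 16
LHS = RHS

Yes, on the curve


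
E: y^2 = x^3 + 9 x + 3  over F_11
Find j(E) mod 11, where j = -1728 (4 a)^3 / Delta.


Delta = -16(4 a^3 + 27 b^2) mod 11 = 1
-1728 * (4 a)^3 = -1728 * (4*9)^3 mod 11 = 6
j = 6 * 1^(-1) mod 11 = 6

j = 6 (mod 11)


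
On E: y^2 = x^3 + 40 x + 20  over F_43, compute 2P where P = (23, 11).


Doubling: s = (3 x1^2 + a) / (2 y1)
s = (3*23^2 + 40) / (2*11) mod 43 = 29
x3 = s^2 - 2 x1 mod 43 = 29^2 - 2*23 = 21
y3 = s (x1 - x3) - y1 mod 43 = 29 * (23 - 21) - 11 = 4

2P = (21, 4)


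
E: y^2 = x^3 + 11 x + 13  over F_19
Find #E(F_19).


For each x in F_19, count y with y^2 = x^3 + 11 x + 13 mod 19:
  x = 1: RHS = 6, y in [5, 14]  -> 2 point(s)
  x = 2: RHS = 5, y in [9, 10]  -> 2 point(s)
  x = 3: RHS = 16, y in [4, 15]  -> 2 point(s)
  x = 4: RHS = 7, y in [8, 11]  -> 2 point(s)
  x = 8: RHS = 5, y in [9, 10]  -> 2 point(s)
  x = 9: RHS = 5, y in [9, 10]  -> 2 point(s)
  x = 12: RHS = 11, y in [7, 12]  -> 2 point(s)
  x = 13: RHS = 16, y in [4, 15]  -> 2 point(s)
  x = 14: RHS = 4, y in [2, 17]  -> 2 point(s)
  x = 15: RHS = 0, y in [0]  -> 1 point(s)
  x = 18: RHS = 1, y in [1, 18]  -> 2 point(s)
Affine points: 21. Add the point at infinity: total = 22.

#E(F_19) = 22


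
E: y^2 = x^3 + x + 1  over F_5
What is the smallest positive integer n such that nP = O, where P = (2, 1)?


Compute successive multiples of P until we hit O:
  1P = (2, 1)
  2P = (2, 4)
  3P = O

ord(P) = 3


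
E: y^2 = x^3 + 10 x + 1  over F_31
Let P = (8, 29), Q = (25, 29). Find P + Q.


P != Q, so use the chord formula.
s = (y2 - y1) / (x2 - x1) = (0) / (17) mod 31 = 0
x3 = s^2 - x1 - x2 mod 31 = 0^2 - 8 - 25 = 29
y3 = s (x1 - x3) - y1 mod 31 = 0 * (8 - 29) - 29 = 2

P + Q = (29, 2)
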